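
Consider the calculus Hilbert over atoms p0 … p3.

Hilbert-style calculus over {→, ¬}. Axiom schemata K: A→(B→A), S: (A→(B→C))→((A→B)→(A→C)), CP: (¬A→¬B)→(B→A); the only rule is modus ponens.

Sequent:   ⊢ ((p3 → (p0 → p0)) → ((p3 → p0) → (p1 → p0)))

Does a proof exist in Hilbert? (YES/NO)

Enumerate valuations to refute Γ ⊢ Δ:
  v=0000: Γ:[] Δ:[((p3 → (p0 → p0)) → ((p3 → p0) → (p1 → p0)))=T] refutes=False
  v=0001: Γ:[] Δ:[((p3 → (p0 → p0)) → ((p3 → p0) → (p1 → p0)))=T] refutes=False
  v=0010: Γ:[] Δ:[((p3 → (p0 → p0)) → ((p3 → p0) → (p1 → p0)))=T] refutes=False
  v=0011: Γ:[] Δ:[((p3 → (p0 → p0)) → ((p3 → p0) → (p1 → p0)))=T] refutes=False
  v=0100: Γ:[] Δ:[((p3 → (p0 → p0)) → ((p3 → p0) → (p1 → p0)))=F] refutes=True  ← countermodel

Result: NO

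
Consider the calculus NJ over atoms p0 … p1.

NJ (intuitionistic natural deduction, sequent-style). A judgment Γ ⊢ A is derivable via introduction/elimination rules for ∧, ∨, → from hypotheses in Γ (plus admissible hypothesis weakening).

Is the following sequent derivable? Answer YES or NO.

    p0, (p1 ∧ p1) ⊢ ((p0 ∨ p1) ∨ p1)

Derivation trace:
[∨I₁] p0, (p1 ∧ p1) ⊢ ((p0 ∨ p1) ∨ p1)
  [∨I₁] p0, (p1 ∧ p1) ⊢ (p0 ∨ p1)
    [Wk] p0, (p1 ∧ p1) ⊢ p0
      [Ax] p0 ⊢ p0

Result: YES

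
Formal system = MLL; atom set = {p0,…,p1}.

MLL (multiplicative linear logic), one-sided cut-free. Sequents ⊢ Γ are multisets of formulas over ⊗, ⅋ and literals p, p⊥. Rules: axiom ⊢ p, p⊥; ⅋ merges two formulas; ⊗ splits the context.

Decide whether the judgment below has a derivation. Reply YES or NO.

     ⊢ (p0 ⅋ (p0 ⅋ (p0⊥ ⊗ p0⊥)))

Derivation trace:
[⅋]  ⊢ (p0 ⅋ (p0 ⅋ (p0⊥ ⊗ p0⊥)))
  [⅋]  ⊢ p0, (p0 ⅋ (p0⊥ ⊗ p0⊥))
    [⊗]  ⊢ p0, p0, (p0⊥ ⊗ p0⊥)
      [Ax]  ⊢ p0, p0⊥
      [Ax]  ⊢ p0, p0⊥

Result: YES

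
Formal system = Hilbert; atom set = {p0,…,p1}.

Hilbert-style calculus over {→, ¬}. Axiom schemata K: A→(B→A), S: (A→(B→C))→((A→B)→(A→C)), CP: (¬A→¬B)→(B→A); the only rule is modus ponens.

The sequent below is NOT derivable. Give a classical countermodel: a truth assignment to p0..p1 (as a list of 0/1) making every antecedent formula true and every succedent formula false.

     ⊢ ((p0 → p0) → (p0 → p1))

Enumerate valuations to refute Γ ⊢ Δ:
  v=00: Γ:[] Δ:[((p0 → p0) → (p0 → p1))=T] refutes=False
  v=01: Γ:[] Δ:[((p0 → p0) → (p0 → p1))=T] refutes=False
  v=10: Γ:[] Δ:[((p0 → p0) → (p0 → p1))=F] refutes=True  ← countermodel

Result: [1, 0]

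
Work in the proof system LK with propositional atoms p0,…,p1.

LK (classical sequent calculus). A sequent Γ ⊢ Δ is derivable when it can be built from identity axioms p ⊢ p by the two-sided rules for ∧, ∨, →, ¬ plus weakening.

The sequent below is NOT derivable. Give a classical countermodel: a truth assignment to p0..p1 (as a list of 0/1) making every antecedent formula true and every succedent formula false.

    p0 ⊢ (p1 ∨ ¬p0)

Enumerate valuations to refute Γ ⊢ Δ:
  v=00: Γ:[p0=F] Δ:[(p1 ∨ ¬p0)=T] refutes=False
  v=01: Γ:[p0=F] Δ:[(p1 ∨ ¬p0)=T] refutes=False
  v=10: Γ:[p0=T] Δ:[(p1 ∨ ¬p0)=F] refutes=True  ← countermodel

Result: [1, 0]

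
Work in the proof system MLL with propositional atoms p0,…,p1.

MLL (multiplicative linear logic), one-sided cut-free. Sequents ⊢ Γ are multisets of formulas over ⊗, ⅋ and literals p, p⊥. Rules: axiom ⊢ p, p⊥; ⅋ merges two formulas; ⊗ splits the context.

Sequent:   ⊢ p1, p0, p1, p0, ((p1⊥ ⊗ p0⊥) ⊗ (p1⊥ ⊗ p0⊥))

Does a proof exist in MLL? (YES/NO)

Derivation trace:
[⊗]  ⊢ p1, p0, p1, p0, ((p1⊥ ⊗ p0⊥) ⊗ (p1⊥ ⊗ p0⊥))
  [⊗]  ⊢ p1, p0, (p1⊥ ⊗ p0⊥)
    [Ax]  ⊢ p1, p1⊥
    [Ax]  ⊢ p0, p0⊥
  [⊗]  ⊢ p1, p0, (p1⊥ ⊗ p0⊥)
    [Ax]  ⊢ p1, p1⊥
    [Ax]  ⊢ p0, p0⊥

Result: YES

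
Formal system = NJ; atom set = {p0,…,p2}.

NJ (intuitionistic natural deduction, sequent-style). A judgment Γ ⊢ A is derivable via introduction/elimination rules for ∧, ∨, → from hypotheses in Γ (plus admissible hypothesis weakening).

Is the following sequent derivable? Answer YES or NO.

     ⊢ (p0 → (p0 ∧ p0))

Derivation (root first):
[→I]  ⊢ (p0 → (p0 ∧ p0))
  [∧I] p0 ⊢ (p0 ∧ p0)
    [Ax] p0 ⊢ p0
    [Wk] p0, p0 ⊢ p0
      [Ax] p0 ⊢ p0

Result: YES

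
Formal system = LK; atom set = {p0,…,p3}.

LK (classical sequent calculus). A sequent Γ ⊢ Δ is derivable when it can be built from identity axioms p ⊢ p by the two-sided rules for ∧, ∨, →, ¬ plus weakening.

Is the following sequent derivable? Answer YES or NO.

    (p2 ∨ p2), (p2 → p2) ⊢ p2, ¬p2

Proof tree:
[¬R] (p2 ∨ p2), (p2 → p2) ⊢ p2, ¬p2
  [→L] p2, (p2 ∨ p2), (p2 → p2) ⊢ p2
    [∨L] p2, (p2 ∨ p2) ⊢ p2
      [WL] p2, p2 ⊢ p2
        [Ax] p2 ⊢ p2
      [WL] p2, p2 ⊢ p2
        [Ax] p2 ⊢ p2
    [WL] p2, p2 ⊢ p2
      [Ax] p2 ⊢ p2

Result: YES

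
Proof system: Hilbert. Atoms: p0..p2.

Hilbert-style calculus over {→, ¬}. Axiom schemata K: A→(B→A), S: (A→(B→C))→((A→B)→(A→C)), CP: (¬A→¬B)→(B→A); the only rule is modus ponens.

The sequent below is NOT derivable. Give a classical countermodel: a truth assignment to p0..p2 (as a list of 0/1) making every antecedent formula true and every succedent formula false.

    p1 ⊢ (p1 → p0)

Enumerate valuations to refute Γ ⊢ Δ:
  v=000: Γ:[p1=F] Δ:[(p1 → p0)=T] refutes=False
  v=001: Γ:[p1=F] Δ:[(p1 → p0)=T] refutes=False
  v=010: Γ:[p1=T] Δ:[(p1 → p0)=F] refutes=True  ← countermodel

Result: [0, 1, 0]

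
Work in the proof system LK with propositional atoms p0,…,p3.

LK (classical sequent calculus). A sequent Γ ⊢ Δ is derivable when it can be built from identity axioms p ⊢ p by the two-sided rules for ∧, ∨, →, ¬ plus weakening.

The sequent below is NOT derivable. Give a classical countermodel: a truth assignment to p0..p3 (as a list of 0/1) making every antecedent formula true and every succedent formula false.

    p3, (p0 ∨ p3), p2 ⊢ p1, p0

Search for a countermodel by truth-table:
  v=0000: Γ:[p3=F, (p0 ∨ p3)=F, p2=F] Δ:[p1=F, p0=F] refutes=False
  v=0001: Γ:[p3=T, (p0 ∨ p3)=T, p2=F] Δ:[p1=F, p0=F] refutes=False
  v=0010: Γ:[p3=F, (p0 ∨ p3)=F, p2=T] Δ:[p1=F, p0=F] refutes=False
  v=0011: Γ:[p3=T, (p0 ∨ p3)=T, p2=T] Δ:[p1=F, p0=F] refutes=True  ← countermodel

Result: [0, 0, 1, 1]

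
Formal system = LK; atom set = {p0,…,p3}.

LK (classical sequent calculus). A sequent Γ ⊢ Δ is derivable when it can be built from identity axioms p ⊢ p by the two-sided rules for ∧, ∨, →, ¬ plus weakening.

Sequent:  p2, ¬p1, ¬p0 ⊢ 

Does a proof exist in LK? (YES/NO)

Search for a countermodel by truth-table:
  v=0000: Γ:[p2=F, ¬p1=T, ¬p0=T] Δ:[] refutes=False
  v=0001: Γ:[p2=F, ¬p1=T, ¬p0=T] Δ:[] refutes=False
  v=0010: Γ:[p2=T, ¬p1=T, ¬p0=T] Δ:[] refutes=True  ← countermodel

Result: NO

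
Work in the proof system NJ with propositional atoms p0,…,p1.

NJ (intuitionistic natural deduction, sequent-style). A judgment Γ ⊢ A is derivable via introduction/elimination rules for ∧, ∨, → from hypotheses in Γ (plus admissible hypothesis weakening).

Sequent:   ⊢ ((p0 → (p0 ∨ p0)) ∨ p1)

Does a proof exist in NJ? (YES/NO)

Derivation (root first):
[∨I₁]  ⊢ ((p0 → (p0 ∨ p0)) ∨ p1)
  [→I]  ⊢ (p0 → (p0 ∨ p0))
    [∨I₁] p0 ⊢ (p0 ∨ p0)
      [Ax] p0 ⊢ p0

Result: YES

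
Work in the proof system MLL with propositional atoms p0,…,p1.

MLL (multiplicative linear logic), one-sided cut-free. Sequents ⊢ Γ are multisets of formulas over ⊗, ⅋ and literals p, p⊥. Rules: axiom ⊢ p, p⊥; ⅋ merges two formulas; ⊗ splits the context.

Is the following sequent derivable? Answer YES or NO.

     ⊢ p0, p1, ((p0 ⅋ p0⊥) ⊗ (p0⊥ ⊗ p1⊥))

Derivation (root first):
[⊗]  ⊢ p0, p1, ((p0 ⅋ p0⊥) ⊗ (p0⊥ ⊗ p1⊥))
  [⅋]  ⊢ (p0 ⅋ p0⊥)
    [Ax]  ⊢ p0, p0⊥
  [⊗]  ⊢ p0, p1, (p0⊥ ⊗ p1⊥)
    [Ax]  ⊢ p0, p0⊥
    [Ax]  ⊢ p1, p1⊥

Result: YES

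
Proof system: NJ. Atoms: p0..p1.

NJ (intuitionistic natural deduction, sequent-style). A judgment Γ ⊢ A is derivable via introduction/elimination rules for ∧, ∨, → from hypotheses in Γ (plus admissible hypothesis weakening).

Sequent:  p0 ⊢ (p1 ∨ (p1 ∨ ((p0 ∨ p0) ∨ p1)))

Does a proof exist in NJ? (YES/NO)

Derivation trace:
[∨I₂] p0 ⊢ (p1 ∨ (p1 ∨ ((p0 ∨ p0) ∨ p1)))
  [∨I₂] p0 ⊢ (p1 ∨ ((p0 ∨ p0) ∨ p1))
    [∨I₁] p0 ⊢ ((p0 ∨ p0) ∨ p1)
      [∨I₂] p0 ⊢ (p0 ∨ p0)
        [Ax] p0 ⊢ p0

Result: YES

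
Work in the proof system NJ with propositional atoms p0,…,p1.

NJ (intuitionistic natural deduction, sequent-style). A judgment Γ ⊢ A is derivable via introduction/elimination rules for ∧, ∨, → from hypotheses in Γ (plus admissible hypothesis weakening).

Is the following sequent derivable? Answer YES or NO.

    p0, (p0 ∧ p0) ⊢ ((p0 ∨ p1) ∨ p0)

Derivation (root first):
[Wk] p0, (p0 ∧ p0) ⊢ ((p0 ∨ p1) ∨ p0)
  [∨I₁] p0 ⊢ ((p0 ∨ p1) ∨ p0)
    [∨I₁] p0 ⊢ (p0 ∨ p1)
      [Ax] p0 ⊢ p0

Result: YES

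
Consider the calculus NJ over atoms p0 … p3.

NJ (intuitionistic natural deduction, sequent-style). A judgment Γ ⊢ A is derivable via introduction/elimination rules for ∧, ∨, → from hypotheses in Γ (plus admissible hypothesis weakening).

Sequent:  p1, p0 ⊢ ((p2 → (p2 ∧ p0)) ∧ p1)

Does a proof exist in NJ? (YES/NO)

Derivation (root first):
[∧I] p1, p0 ⊢ ((p2 → (p2 ∧ p0)) ∧ p1)
  [→I] p0 ⊢ (p2 → (p2 ∧ p0))
    [∧I] p2, p0 ⊢ (p2 ∧ p0)
      [Ax] p2 ⊢ p2
      [Ax] p0 ⊢ p0
  [Ax] p1 ⊢ p1

Result: YES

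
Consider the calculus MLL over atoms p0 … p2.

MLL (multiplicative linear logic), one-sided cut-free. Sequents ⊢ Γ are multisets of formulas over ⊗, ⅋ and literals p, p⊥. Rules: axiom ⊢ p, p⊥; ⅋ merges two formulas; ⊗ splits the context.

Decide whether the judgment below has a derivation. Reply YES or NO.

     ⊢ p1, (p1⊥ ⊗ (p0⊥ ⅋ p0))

Derivation trace:
[⊗]  ⊢ p1, (p1⊥ ⊗ (p0⊥ ⅋ p0))
  [Ax]  ⊢ p1, p1⊥
  [⅋]  ⊢ (p0⊥ ⅋ p0)
    [Ax]  ⊢ p0, p0⊥

Result: YES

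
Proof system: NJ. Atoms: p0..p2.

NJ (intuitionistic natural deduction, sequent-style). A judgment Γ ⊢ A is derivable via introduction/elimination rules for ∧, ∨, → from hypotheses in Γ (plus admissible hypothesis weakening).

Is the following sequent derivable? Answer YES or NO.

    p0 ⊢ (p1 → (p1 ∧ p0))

Proof tree:
[→I] p0 ⊢ (p1 → (p1 ∧ p0))
  [∧I] p1, p0 ⊢ (p1 ∧ p0)
    [Ax] p1 ⊢ p1
    [Ax] p0 ⊢ p0

Result: YES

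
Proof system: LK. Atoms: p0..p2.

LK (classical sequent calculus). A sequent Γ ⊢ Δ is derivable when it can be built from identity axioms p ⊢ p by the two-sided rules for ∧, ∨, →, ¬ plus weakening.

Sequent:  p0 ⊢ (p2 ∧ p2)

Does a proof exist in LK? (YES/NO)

Truth-table refutation:
  v=000: Γ:[p0=F] Δ:[(p2 ∧ p2)=F] refutes=False
  v=001: Γ:[p0=F] Δ:[(p2 ∧ p2)=T] refutes=False
  v=010: Γ:[p0=F] Δ:[(p2 ∧ p2)=F] refutes=False
  v=011: Γ:[p0=F] Δ:[(p2 ∧ p2)=T] refutes=False
  v=100: Γ:[p0=T] Δ:[(p2 ∧ p2)=F] refutes=True  ← countermodel

Result: NO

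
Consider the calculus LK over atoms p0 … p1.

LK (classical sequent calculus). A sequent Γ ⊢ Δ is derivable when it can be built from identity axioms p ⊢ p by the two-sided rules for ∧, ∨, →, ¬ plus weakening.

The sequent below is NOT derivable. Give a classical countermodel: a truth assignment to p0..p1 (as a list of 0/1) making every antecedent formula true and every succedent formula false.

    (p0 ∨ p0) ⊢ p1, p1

Search for a countermodel by truth-table:
  v=00: Γ:[(p0 ∨ p0)=F] Δ:[p1=F, p1=F] refutes=False
  v=01: Γ:[(p0 ∨ p0)=F] Δ:[p1=T, p1=T] refutes=False
  v=10: Γ:[(p0 ∨ p0)=T] Δ:[p1=F, p1=F] refutes=True  ← countermodel

Result: [1, 0]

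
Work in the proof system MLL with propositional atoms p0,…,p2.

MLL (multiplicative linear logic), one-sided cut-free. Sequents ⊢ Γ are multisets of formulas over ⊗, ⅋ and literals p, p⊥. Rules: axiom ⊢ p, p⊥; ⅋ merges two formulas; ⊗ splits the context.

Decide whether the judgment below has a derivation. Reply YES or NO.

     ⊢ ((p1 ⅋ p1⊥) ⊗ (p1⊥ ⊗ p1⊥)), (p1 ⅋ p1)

Derivation (root first):
[⅋]  ⊢ ((p1 ⅋ p1⊥) ⊗ (p1⊥ ⊗ p1⊥)), (p1 ⅋ p1)
  [⊗]  ⊢ p1, p1, ((p1 ⅋ p1⊥) ⊗ (p1⊥ ⊗ p1⊥))
    [⅋]  ⊢ (p1 ⅋ p1⊥)
      [Ax]  ⊢ p1, p1⊥
    [⊗]  ⊢ p1, p1, (p1⊥ ⊗ p1⊥)
      [Ax]  ⊢ p1, p1⊥
      [Ax]  ⊢ p1, p1⊥

Result: YES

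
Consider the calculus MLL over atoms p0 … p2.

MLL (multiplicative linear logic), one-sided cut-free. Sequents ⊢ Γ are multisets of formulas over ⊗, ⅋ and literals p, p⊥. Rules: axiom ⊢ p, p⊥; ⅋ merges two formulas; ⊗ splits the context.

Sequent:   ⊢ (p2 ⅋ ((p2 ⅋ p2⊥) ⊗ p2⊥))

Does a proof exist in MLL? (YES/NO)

Derivation trace:
[⅋]  ⊢ (p2 ⅋ ((p2 ⅋ p2⊥) ⊗ p2⊥))
  [⊗]  ⊢ p2, ((p2 ⅋ p2⊥) ⊗ p2⊥)
    [⅋]  ⊢ (p2 ⅋ p2⊥)
      [Ax]  ⊢ p2, p2⊥
    [Ax]  ⊢ p2, p2⊥

Result: YES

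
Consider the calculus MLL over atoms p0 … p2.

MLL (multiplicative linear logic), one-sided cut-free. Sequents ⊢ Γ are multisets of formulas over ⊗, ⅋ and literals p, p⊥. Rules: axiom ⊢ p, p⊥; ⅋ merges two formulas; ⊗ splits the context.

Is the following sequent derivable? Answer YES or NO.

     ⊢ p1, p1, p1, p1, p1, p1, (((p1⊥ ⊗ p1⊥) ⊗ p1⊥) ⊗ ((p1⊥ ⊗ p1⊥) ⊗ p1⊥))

Derivation (root first):
[⊗]  ⊢ p1, p1, p1, p1, p1, p1, (((p1⊥ ⊗ p1⊥) ⊗ p1⊥) ⊗ ((p1⊥ ⊗ p1⊥) ⊗ p1⊥))
  [⊗]  ⊢ p1, p1, p1, ((p1⊥ ⊗ p1⊥) ⊗ p1⊥)
    [⊗]  ⊢ p1, p1, (p1⊥ ⊗ p1⊥)
      [Ax]  ⊢ p1, p1⊥
      [Ax]  ⊢ p1, p1⊥
    [Ax]  ⊢ p1, p1⊥
  [⊗]  ⊢ p1, p1, p1, ((p1⊥ ⊗ p1⊥) ⊗ p1⊥)
    [⊗]  ⊢ p1, p1, (p1⊥ ⊗ p1⊥)
      [Ax]  ⊢ p1, p1⊥
      [Ax]  ⊢ p1, p1⊥
    [Ax]  ⊢ p1, p1⊥

Result: YES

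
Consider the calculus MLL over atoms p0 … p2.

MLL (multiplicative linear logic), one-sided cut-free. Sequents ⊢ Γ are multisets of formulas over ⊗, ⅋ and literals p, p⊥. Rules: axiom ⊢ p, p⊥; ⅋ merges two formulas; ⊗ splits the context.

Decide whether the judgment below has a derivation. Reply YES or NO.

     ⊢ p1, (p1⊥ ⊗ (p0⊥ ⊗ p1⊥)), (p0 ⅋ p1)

Derivation trace:
[⅋]  ⊢ p1, (p1⊥ ⊗ (p0⊥ ⊗ p1⊥)), (p0 ⅋ p1)
  [⊗]  ⊢ p1, p0, p1, (p1⊥ ⊗ (p0⊥ ⊗ p1⊥))
    [Ax]  ⊢ p1, p1⊥
    [⊗]  ⊢ p0, p1, (p0⊥ ⊗ p1⊥)
      [Ax]  ⊢ p0, p0⊥
      [Ax]  ⊢ p1, p1⊥

Result: YES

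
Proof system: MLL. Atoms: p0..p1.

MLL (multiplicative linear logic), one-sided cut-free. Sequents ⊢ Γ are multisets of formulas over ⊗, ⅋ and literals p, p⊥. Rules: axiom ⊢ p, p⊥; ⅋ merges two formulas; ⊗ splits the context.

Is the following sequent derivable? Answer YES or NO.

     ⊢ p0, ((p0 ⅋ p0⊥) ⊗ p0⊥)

Derivation (root first):
[⊗]  ⊢ p0, ((p0 ⅋ p0⊥) ⊗ p0⊥)
  [⅋]  ⊢ (p0 ⅋ p0⊥)
    [Ax]  ⊢ p0, p0⊥
  [Ax]  ⊢ p0, p0⊥

Result: YES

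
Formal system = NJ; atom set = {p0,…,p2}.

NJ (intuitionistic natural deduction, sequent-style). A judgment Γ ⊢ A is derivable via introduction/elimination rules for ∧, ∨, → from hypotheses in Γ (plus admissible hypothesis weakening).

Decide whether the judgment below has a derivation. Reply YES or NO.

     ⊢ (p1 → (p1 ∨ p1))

Derivation (root first):
[→I]  ⊢ (p1 → (p1 ∨ p1))
  [∨I₁] p1 ⊢ (p1 ∨ p1)
    [Ax] p1 ⊢ p1

Result: YES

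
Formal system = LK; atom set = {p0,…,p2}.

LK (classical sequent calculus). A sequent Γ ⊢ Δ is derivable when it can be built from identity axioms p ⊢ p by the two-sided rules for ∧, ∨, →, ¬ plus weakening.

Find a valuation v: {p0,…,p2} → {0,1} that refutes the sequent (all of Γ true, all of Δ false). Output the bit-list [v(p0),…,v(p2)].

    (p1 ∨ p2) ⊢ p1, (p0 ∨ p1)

Enumerate valuations to refute Γ ⊢ Δ:
  v=000: Γ:[(p1 ∨ p2)=F] Δ:[p1=F, (p0 ∨ p1)=F] refutes=False
  v=001: Γ:[(p1 ∨ p2)=T] Δ:[p1=F, (p0 ∨ p1)=F] refutes=True  ← countermodel

Result: [0, 0, 1]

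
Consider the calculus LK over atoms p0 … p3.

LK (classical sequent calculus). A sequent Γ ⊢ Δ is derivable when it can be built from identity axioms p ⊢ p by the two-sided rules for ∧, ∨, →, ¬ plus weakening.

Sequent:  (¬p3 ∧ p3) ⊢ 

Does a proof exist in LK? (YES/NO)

Proof tree:
[∧L] (¬p3 ∧ p3) ⊢ 
  [¬L] p3, ¬p3 ⊢ 
    [Ax] p3 ⊢ p3

Result: YES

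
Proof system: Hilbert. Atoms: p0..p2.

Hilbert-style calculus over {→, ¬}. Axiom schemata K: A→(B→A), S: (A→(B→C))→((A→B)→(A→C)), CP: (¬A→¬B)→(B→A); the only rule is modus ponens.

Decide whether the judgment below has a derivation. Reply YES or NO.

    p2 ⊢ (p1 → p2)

Proof tree:
[MP] p2 ⊢ (p1 → p2)
  [K]  ⊢ (p2 → (p1 → p2))
  [MP] p2 ⊢ p2
    [MP] p2 ⊢ (p2 → p2)
      [K]  ⊢ (p2 → (p2 → p2))
      [Hyp] p2 ⊢ p2
    [Hyp] p2 ⊢ p2

Result: YES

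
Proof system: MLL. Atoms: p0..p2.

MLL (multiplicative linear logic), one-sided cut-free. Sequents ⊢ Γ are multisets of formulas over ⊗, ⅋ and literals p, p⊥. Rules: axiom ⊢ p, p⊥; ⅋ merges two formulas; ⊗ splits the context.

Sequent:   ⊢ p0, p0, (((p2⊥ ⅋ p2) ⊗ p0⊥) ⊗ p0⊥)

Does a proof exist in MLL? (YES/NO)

Derivation trace:
[⊗]  ⊢ p0, p0, (((p2⊥ ⅋ p2) ⊗ p0⊥) ⊗ p0⊥)
  [⊗]  ⊢ p0, ((p2⊥ ⅋ p2) ⊗ p0⊥)
    [⅋]  ⊢ (p2⊥ ⅋ p2)
      [Ax]  ⊢ p2, p2⊥
    [Ax]  ⊢ p0, p0⊥
  [Ax]  ⊢ p0, p0⊥

Result: YES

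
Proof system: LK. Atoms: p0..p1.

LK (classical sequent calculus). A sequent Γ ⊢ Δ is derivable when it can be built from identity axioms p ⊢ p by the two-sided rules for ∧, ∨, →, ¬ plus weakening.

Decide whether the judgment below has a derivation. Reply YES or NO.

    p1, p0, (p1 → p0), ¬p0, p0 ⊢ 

Derivation trace:
[WL] p1, p0, (p1 → p0), ¬p0, p0 ⊢ 
  [¬L] p1, p0, (p1 → p0), ¬p0 ⊢ 
    [→L] p1, p0, (p1 → p0) ⊢ p0
      [WL] p1, p0 ⊢ p1
        [Ax] p1 ⊢ p1
      [Ax] p0 ⊢ p0

Result: YES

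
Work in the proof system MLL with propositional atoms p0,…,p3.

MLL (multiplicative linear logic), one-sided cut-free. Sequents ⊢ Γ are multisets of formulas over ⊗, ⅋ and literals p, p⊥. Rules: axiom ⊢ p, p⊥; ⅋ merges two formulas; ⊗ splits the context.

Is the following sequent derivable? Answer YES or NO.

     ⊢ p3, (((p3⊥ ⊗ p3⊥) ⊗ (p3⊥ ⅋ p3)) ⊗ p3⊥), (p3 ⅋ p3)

Proof tree:
[⅋]  ⊢ p3, (((p3⊥ ⊗ p3⊥) ⊗ (p3⊥ ⅋ p3)) ⊗ p3⊥), (p3 ⅋ p3)
  [⊗]  ⊢ p3, p3, p3, (((p3⊥ ⊗ p3⊥) ⊗ (p3⊥ ⅋ p3)) ⊗ p3⊥)
    [⊗]  ⊢ p3, p3, ((p3⊥ ⊗ p3⊥) ⊗ (p3⊥ ⅋ p3))
      [⊗]  ⊢ p3, p3, (p3⊥ ⊗ p3⊥)
        [Ax]  ⊢ p3, p3⊥
        [Ax]  ⊢ p3, p3⊥
      [⅋]  ⊢ (p3⊥ ⅋ p3)
        [Ax]  ⊢ p3, p3⊥
    [Ax]  ⊢ p3, p3⊥

Result: YES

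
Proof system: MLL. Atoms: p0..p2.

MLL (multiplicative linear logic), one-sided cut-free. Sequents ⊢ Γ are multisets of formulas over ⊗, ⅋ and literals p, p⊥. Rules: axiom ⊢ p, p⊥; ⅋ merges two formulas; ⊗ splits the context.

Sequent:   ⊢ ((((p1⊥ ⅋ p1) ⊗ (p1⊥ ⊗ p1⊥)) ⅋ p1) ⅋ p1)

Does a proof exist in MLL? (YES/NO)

Proof tree:
[⅋]  ⊢ ((((p1⊥ ⅋ p1) ⊗ (p1⊥ ⊗ p1⊥)) ⅋ p1) ⅋ p1)
  [⅋]  ⊢ p1, (((p1⊥ ⅋ p1) ⊗ (p1⊥ ⊗ p1⊥)) ⅋ p1)
    [⊗]  ⊢ p1, p1, ((p1⊥ ⅋ p1) ⊗ (p1⊥ ⊗ p1⊥))
      [⅋]  ⊢ (p1⊥ ⅋ p1)
        [Ax]  ⊢ p1, p1⊥
      [⊗]  ⊢ p1, p1, (p1⊥ ⊗ p1⊥)
        [Ax]  ⊢ p1, p1⊥
        [Ax]  ⊢ p1, p1⊥

Result: YES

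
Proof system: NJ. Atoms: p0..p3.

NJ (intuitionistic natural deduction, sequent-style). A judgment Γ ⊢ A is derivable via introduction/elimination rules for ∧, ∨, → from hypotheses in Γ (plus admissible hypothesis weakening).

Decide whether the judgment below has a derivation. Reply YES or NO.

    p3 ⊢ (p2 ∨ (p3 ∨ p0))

Derivation trace:
[∨I₂] p3 ⊢ (p2 ∨ (p3 ∨ p0))
  [∨I₁] p3 ⊢ (p3 ∨ p0)
    [Ax] p3 ⊢ p3

Result: YES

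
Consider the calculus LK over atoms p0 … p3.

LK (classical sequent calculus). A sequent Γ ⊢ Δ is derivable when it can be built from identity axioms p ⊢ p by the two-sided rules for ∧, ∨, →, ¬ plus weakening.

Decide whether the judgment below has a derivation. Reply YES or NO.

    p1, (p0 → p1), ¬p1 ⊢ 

Derivation trace:
[¬L] p1, (p0 → p1), ¬p1 ⊢ 
  [→L] p1, (p0 → p1) ⊢ p1
    [WR] p1 ⊢ p1, p0
      [Ax] p1 ⊢ p1
    [Ax] p1 ⊢ p1

Result: YES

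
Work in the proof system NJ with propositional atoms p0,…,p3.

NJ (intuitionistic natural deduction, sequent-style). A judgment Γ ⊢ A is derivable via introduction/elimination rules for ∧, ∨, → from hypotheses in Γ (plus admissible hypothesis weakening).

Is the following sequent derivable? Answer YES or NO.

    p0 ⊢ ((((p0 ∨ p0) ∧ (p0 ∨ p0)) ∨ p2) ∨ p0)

Derivation (root first):
[∨I₁] p0 ⊢ ((((p0 ∨ p0) ∧ (p0 ∨ p0)) ∨ p2) ∨ p0)
  [∨I₁] p0 ⊢ (((p0 ∨ p0) ∧ (p0 ∨ p0)) ∨ p2)
    [∧I] p0 ⊢ ((p0 ∨ p0) ∧ (p0 ∨ p0))
      [∨I₁] p0 ⊢ (p0 ∨ p0)
        [Ax] p0 ⊢ p0
      [∨I₁] p0 ⊢ (p0 ∨ p0)
        [Ax] p0 ⊢ p0

Result: YES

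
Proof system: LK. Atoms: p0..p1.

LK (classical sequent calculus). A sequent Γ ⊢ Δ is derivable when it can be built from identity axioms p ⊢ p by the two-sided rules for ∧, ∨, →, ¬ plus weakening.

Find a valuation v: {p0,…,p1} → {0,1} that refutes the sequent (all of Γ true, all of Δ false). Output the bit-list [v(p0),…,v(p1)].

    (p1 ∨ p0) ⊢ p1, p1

Truth-table refutation:
  v=00: Γ:[(p1 ∨ p0)=F] Δ:[p1=F, p1=F] refutes=False
  v=01: Γ:[(p1 ∨ p0)=T] Δ:[p1=T, p1=T] refutes=False
  v=10: Γ:[(p1 ∨ p0)=T] Δ:[p1=F, p1=F] refutes=True  ← countermodel

Result: [1, 0]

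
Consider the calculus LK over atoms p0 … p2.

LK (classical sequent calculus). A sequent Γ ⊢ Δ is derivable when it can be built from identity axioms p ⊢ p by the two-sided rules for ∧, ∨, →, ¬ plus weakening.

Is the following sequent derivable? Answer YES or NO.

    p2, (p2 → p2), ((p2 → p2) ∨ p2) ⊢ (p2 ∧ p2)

Proof tree:
[∧R] p2, (p2 → p2), ((p2 → p2) ∨ p2) ⊢ (p2 ∧ p2)
  [→L] p2, (p2 → p2) ⊢ p2
    [Ax] p2 ⊢ p2
    [Ax] p2 ⊢ p2
  [∨L] p2, ((p2 → p2) ∨ p2) ⊢ p2
    [→L] p2, (p2 → p2) ⊢ p2
      [Ax] p2 ⊢ p2
      [Ax] p2 ⊢ p2
    [Ax] p2 ⊢ p2

Result: YES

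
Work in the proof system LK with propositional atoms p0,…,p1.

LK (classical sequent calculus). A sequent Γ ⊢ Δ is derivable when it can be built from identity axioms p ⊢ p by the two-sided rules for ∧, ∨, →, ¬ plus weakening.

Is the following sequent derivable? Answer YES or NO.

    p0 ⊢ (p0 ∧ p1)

Truth-table refutation:
  v=00: Γ:[p0=F] Δ:[(p0 ∧ p1)=F] refutes=False
  v=01: Γ:[p0=F] Δ:[(p0 ∧ p1)=F] refutes=False
  v=10: Γ:[p0=T] Δ:[(p0 ∧ p1)=F] refutes=True  ← countermodel

Result: NO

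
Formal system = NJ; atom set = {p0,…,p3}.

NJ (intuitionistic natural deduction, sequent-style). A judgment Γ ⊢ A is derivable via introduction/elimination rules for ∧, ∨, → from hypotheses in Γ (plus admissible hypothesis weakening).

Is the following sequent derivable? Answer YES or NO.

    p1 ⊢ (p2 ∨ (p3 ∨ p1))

Derivation trace:
[∨I₂] p1 ⊢ (p2 ∨ (p3 ∨ p1))
  [∨I₂] p1 ⊢ (p3 ∨ p1)
    [Ax] p1 ⊢ p1

Result: YES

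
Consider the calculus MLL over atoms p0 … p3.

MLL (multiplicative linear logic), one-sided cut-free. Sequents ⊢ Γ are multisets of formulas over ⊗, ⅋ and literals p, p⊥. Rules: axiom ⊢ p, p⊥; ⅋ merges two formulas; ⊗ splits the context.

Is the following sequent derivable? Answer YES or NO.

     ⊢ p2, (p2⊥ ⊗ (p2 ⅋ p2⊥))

Derivation trace:
[⊗]  ⊢ p2, (p2⊥ ⊗ (p2 ⅋ p2⊥))
  [Ax]  ⊢ p2, p2⊥
  [⅋]  ⊢ (p2 ⅋ p2⊥)
    [Ax]  ⊢ p2, p2⊥

Result: YES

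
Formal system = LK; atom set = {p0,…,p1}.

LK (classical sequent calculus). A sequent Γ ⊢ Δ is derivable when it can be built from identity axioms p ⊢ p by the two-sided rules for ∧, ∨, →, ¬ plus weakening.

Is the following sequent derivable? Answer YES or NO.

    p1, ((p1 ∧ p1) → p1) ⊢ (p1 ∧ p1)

Derivation (root first):
[→L] p1, ((p1 ∧ p1) → p1) ⊢ (p1 ∧ p1)
  [∧R] p1 ⊢ (p1 ∧ p1)
    [Ax] p1 ⊢ p1
    [Ax] p1 ⊢ p1
  [∧R] p1 ⊢ (p1 ∧ p1)
    [Ax] p1 ⊢ p1
    [Ax] p1 ⊢ p1

Result: YES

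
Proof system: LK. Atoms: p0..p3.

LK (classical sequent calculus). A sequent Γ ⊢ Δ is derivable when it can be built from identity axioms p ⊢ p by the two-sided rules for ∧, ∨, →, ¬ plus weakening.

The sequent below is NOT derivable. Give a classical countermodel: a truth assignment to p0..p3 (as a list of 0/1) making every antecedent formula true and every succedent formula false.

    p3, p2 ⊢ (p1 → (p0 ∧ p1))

Search for a countermodel by truth-table:
  v=0000: Γ:[p3=F, p2=F] Δ:[(p1 → (p0 ∧ p1))=T] refutes=False
  v=0001: Γ:[p3=T, p2=F] Δ:[(p1 → (p0 ∧ p1))=T] refutes=False
  v=0010: Γ:[p3=F, p2=T] Δ:[(p1 → (p0 ∧ p1))=T] refutes=False
  v=0011: Γ:[p3=T, p2=T] Δ:[(p1 → (p0 ∧ p1))=T] refutes=False
  v=0100: Γ:[p3=F, p2=F] Δ:[(p1 → (p0 ∧ p1))=F] refutes=False
  v=0101: Γ:[p3=T, p2=F] Δ:[(p1 → (p0 ∧ p1))=F] refutes=False
  v=0110: Γ:[p3=F, p2=T] Δ:[(p1 → (p0 ∧ p1))=F] refutes=False
  v=0111: Γ:[p3=T, p2=T] Δ:[(p1 → (p0 ∧ p1))=F] refutes=True  ← countermodel

Result: [0, 1, 1, 1]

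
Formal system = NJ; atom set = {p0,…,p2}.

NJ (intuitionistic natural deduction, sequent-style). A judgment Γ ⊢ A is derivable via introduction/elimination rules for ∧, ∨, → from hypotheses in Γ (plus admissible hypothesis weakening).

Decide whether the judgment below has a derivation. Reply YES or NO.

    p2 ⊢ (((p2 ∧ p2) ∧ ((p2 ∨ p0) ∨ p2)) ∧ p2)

Derivation (root first):
[∧I] p2 ⊢ (((p2 ∧ p2) ∧ ((p2 ∨ p0) ∨ p2)) ∧ p2)
  [∧I] p2 ⊢ ((p2 ∧ p2) ∧ ((p2 ∨ p0) ∨ p2))
    [∧I] p2 ⊢ (p2 ∧ p2)
      [Ax] p2 ⊢ p2
      [Ax] p2 ⊢ p2
    [∨I₁] p2 ⊢ ((p2 ∨ p0) ∨ p2)
      [∨I₁] p2 ⊢ (p2 ∨ p0)
        [Ax] p2 ⊢ p2
  [Ax] p2 ⊢ p2

Result: YES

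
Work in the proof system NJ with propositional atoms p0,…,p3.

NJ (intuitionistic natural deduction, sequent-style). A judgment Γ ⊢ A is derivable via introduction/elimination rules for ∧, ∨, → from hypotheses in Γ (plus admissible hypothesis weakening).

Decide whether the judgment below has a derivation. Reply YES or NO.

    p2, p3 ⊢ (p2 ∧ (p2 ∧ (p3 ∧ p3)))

Derivation (root first):
[∧I] p2, p3 ⊢ (p2 ∧ (p2 ∧ (p3 ∧ p3)))
  [Ax] p2 ⊢ p2
  [∧I] p2, p3 ⊢ (p2 ∧ (p3 ∧ p3))
    [Ax] p2 ⊢ p2
    [∧I] p3 ⊢ (p3 ∧ p3)
      [Ax] p3 ⊢ p3
      [Ax] p3 ⊢ p3

Result: YES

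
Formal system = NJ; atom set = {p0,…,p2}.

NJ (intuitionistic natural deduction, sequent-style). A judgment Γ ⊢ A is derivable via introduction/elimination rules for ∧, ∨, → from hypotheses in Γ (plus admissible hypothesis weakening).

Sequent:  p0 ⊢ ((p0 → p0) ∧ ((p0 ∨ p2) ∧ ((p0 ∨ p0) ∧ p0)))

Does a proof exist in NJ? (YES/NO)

Derivation (root first):
[∧I] p0 ⊢ ((p0 → p0) ∧ ((p0 ∨ p2) ∧ ((p0 ∨ p0) ∧ p0)))
  [→I]  ⊢ (p0 → p0)
    [Ax] p0 ⊢ p0
  [∧I] p0 ⊢ ((p0 ∨ p2) ∧ ((p0 ∨ p0) ∧ p0))
    [∨I₁] p0 ⊢ (p0 ∨ p2)
      [Ax] p0 ⊢ p0
    [∧I] p0 ⊢ ((p0 ∨ p0) ∧ p0)
      [∨I₁] p0 ⊢ (p0 ∨ p0)
        [Ax] p0 ⊢ p0
      [Ax] p0 ⊢ p0

Result: YES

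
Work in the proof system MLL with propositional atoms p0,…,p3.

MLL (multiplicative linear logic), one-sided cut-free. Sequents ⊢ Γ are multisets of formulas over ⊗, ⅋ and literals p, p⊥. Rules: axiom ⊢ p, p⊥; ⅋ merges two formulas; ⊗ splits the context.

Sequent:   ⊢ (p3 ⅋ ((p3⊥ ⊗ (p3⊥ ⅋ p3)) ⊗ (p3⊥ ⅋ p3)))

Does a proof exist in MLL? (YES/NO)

Derivation (root first):
[⅋]  ⊢ (p3 ⅋ ((p3⊥ ⊗ (p3⊥ ⅋ p3)) ⊗ (p3⊥ ⅋ p3)))
  [⊗]  ⊢ p3, ((p3⊥ ⊗ (p3⊥ ⅋ p3)) ⊗ (p3⊥ ⅋ p3))
    [⊗]  ⊢ p3, (p3⊥ ⊗ (p3⊥ ⅋ p3))
      [Ax]  ⊢ p3, p3⊥
      [⅋]  ⊢ (p3⊥ ⅋ p3)
        [Ax]  ⊢ p3, p3⊥
    [⅋]  ⊢ (p3⊥ ⅋ p3)
      [Ax]  ⊢ p3, p3⊥

Result: YES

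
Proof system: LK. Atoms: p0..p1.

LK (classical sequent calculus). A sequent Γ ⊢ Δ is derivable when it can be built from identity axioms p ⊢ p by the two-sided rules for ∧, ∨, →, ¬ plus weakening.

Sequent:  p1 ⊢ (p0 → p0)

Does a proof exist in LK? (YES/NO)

Derivation trace:
[WL] p1 ⊢ (p0 → p0)
  [→R]  ⊢ (p0 → p0)
    [Ax] p0 ⊢ p0

Result: YES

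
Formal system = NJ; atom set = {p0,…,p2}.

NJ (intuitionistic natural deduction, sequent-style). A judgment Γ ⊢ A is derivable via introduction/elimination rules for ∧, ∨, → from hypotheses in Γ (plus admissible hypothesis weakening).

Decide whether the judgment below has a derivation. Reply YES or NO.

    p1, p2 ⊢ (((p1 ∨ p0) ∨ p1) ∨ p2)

Proof tree:
[∨I₁] p1, p2 ⊢ (((p1 ∨ p0) ∨ p1) ∨ p2)
  [Wk] p1, p2 ⊢ ((p1 ∨ p0) ∨ p1)
    [∨I₁] p1 ⊢ ((p1 ∨ p0) ∨ p1)
      [∨I₁] p1 ⊢ (p1 ∨ p0)
        [Ax] p1 ⊢ p1

Result: YES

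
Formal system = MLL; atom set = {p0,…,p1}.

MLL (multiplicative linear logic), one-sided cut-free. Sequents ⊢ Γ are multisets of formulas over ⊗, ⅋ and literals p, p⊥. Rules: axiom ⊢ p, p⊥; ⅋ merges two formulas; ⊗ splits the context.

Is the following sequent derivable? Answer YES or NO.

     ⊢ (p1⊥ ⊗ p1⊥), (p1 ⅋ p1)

Derivation trace:
[⅋]  ⊢ (p1⊥ ⊗ p1⊥), (p1 ⅋ p1)
  [⊗]  ⊢ p1, p1, (p1⊥ ⊗ p1⊥)
    [Ax]  ⊢ p1, p1⊥
    [Ax]  ⊢ p1, p1⊥

Result: YES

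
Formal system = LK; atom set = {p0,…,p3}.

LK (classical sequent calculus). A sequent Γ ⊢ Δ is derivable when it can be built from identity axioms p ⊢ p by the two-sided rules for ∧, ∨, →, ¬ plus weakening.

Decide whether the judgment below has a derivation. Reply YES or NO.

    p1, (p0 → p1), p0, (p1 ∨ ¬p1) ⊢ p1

Derivation trace:
[∨L] p1, (p0 → p1), p0, (p1 ∨ ¬p1) ⊢ p1
  [WL] p0, (p0 → p1), p1 ⊢ p1
    [→L] p0, (p0 → p1) ⊢ p1
      [Ax] p0 ⊢ p0
      [Ax] p1 ⊢ p1
  [¬L] p1, ¬p1 ⊢ 
    [Ax] p1 ⊢ p1

Result: YES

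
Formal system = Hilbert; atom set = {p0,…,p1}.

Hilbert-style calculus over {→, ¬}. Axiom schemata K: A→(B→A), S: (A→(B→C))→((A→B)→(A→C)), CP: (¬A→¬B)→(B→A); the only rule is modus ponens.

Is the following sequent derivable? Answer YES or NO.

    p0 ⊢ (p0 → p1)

Truth-table refutation:
  v=00: Γ:[p0=F] Δ:[(p0 → p1)=T] refutes=False
  v=01: Γ:[p0=F] Δ:[(p0 → p1)=T] refutes=False
  v=10: Γ:[p0=T] Δ:[(p0 → p1)=F] refutes=True  ← countermodel

Result: NO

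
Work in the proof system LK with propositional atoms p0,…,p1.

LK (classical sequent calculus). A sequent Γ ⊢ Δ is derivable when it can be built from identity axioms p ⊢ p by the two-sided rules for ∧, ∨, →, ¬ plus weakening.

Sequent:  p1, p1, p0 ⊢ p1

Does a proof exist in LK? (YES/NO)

Derivation trace:
[WL] p1, p1, p0 ⊢ p1
  [WL] p1, p1 ⊢ p1
    [Ax] p1 ⊢ p1

Result: YES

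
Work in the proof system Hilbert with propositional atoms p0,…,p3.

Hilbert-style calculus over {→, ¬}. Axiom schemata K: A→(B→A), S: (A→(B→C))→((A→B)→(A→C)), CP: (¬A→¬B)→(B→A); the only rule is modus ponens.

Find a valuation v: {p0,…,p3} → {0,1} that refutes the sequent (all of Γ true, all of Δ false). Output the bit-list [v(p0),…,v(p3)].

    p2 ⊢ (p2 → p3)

Truth-table refutation:
  v=0000: Γ:[p2=F] Δ:[(p2 → p3)=T] refutes=False
  v=0001: Γ:[p2=F] Δ:[(p2 → p3)=T] refutes=False
  v=0010: Γ:[p2=T] Δ:[(p2 → p3)=F] refutes=True  ← countermodel

Result: [0, 0, 1, 0]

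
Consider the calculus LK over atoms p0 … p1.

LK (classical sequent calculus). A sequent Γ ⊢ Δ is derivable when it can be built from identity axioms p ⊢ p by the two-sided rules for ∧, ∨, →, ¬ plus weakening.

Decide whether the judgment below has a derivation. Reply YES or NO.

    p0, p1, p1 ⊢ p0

Proof tree:
[WL] p0, p1, p1 ⊢ p0
  [WL] p0, p1 ⊢ p0
    [Ax] p0 ⊢ p0

Result: YES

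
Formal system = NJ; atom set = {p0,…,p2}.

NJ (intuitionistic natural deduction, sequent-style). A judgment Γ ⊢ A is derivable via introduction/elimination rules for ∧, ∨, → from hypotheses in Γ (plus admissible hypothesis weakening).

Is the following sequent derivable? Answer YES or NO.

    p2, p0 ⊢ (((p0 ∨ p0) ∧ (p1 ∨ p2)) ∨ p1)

Derivation (root first):
[∨I₁] p2, p0 ⊢ (((p0 ∨ p0) ∧ (p1 ∨ p2)) ∨ p1)
  [∧I] p2, p0 ⊢ ((p0 ∨ p0) ∧ (p1 ∨ p2))
    [Wk] p0, p2 ⊢ (p0 ∨ p0)
      [∨I₂] p0 ⊢ (p0 ∨ p0)
        [Ax] p0 ⊢ p0
    [∨I₂] p2 ⊢ (p1 ∨ p2)
      [Ax] p2 ⊢ p2

Result: YES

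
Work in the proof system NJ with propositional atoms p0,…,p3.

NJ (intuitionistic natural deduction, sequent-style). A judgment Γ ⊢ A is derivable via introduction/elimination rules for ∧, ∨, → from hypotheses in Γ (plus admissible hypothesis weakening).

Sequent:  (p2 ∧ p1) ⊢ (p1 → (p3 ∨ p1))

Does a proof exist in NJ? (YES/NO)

Derivation trace:
[→I] (p2 ∧ p1) ⊢ (p1 → (p3 ∨ p1))
  [∨I₂] p1, (p2 ∧ p1) ⊢ (p3 ∨ p1)
    [Wk] p1, (p2 ∧ p1) ⊢ p1
      [Ax] p1 ⊢ p1

Result: YES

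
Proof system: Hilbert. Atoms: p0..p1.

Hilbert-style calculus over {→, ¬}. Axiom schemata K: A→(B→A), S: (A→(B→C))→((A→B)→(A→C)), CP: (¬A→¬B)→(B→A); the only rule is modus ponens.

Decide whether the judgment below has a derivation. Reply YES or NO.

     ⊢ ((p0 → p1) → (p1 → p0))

Enumerate valuations to refute Γ ⊢ Δ:
  v=00: Γ:[] Δ:[((p0 → p1) → (p1 → p0))=T] refutes=False
  v=01: Γ:[] Δ:[((p0 → p1) → (p1 → p0))=F] refutes=True  ← countermodel

Result: NO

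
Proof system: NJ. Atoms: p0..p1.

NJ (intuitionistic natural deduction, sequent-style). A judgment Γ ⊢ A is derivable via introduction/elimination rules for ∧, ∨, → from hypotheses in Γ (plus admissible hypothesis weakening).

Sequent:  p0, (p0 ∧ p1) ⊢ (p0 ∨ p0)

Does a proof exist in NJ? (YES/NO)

Proof tree:
[∨I₁] p0, (p0 ∧ p1) ⊢ (p0 ∨ p0)
  [Wk] p0, (p0 ∧ p1) ⊢ p0
    [Ax] p0 ⊢ p0

Result: YES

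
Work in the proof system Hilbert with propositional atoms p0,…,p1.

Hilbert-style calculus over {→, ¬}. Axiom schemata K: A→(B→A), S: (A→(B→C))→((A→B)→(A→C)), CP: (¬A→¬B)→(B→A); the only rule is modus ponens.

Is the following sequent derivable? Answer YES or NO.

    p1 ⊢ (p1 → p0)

Truth-table refutation:
  v=00: Γ:[p1=F] Δ:[(p1 → p0)=T] refutes=False
  v=01: Γ:[p1=T] Δ:[(p1 → p0)=F] refutes=True  ← countermodel

Result: NO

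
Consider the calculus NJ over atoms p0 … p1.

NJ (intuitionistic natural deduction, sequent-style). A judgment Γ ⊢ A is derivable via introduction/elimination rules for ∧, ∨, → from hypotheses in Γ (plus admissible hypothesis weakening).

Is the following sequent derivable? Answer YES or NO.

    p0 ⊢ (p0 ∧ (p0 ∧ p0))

Derivation trace:
[∧I] p0 ⊢ (p0 ∧ (p0 ∧ p0))
  [Ax] p0 ⊢ p0
  [∧I] p0 ⊢ (p0 ∧ p0)
    [Ax] p0 ⊢ p0
    [Ax] p0 ⊢ p0

Result: YES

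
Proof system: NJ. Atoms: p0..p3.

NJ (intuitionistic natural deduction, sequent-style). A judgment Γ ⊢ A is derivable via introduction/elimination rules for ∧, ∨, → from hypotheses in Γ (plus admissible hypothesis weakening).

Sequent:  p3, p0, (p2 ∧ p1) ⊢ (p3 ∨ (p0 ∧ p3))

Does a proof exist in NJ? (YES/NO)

Proof tree:
[∨I₂] p3, p0, (p2 ∧ p1) ⊢ (p3 ∨ (p0 ∧ p3))
  [Wk] p3, p0, (p2 ∧ p1) ⊢ (p0 ∧ p3)
    [∧I] p3, p0 ⊢ (p0 ∧ p3)
      [Ax] p0 ⊢ p0
      [Ax] p3 ⊢ p3

Result: YES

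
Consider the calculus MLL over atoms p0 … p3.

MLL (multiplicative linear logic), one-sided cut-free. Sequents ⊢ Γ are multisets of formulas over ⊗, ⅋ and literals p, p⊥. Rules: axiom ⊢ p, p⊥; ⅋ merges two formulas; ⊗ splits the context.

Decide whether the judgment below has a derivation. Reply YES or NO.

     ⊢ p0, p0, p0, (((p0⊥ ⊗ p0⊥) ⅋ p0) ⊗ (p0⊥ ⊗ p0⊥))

Proof tree:
[⊗]  ⊢ p0, p0, p0, (((p0⊥ ⊗ p0⊥) ⅋ p0) ⊗ (p0⊥ ⊗ p0⊥))
  [⅋]  ⊢ p0, ((p0⊥ ⊗ p0⊥) ⅋ p0)
    [⊗]  ⊢ p0, p0, (p0⊥ ⊗ p0⊥)
      [Ax]  ⊢ p0, p0⊥
      [Ax]  ⊢ p0, p0⊥
  [⊗]  ⊢ p0, p0, (p0⊥ ⊗ p0⊥)
    [Ax]  ⊢ p0, p0⊥
    [Ax]  ⊢ p0, p0⊥

Result: YES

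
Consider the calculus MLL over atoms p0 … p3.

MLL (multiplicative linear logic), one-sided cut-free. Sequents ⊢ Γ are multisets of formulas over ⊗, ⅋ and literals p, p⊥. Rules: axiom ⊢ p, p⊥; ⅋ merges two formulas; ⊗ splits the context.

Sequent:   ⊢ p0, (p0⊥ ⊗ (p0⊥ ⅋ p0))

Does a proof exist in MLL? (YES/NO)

Derivation trace:
[⊗]  ⊢ p0, (p0⊥ ⊗ (p0⊥ ⅋ p0))
  [Ax]  ⊢ p0, p0⊥
  [⅋]  ⊢ (p0⊥ ⅋ p0)
    [Ax]  ⊢ p0, p0⊥

Result: YES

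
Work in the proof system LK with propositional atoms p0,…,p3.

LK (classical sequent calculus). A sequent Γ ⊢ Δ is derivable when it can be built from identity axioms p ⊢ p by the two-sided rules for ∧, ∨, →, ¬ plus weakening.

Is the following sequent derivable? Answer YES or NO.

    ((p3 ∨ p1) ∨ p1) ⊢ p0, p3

Enumerate valuations to refute Γ ⊢ Δ:
  v=0000: Γ:[((p3 ∨ p1) ∨ p1)=F] Δ:[p0=F, p3=F] refutes=False
  v=0001: Γ:[((p3 ∨ p1) ∨ p1)=T] Δ:[p0=F, p3=T] refutes=False
  v=0010: Γ:[((p3 ∨ p1) ∨ p1)=F] Δ:[p0=F, p3=F] refutes=False
  v=0011: Γ:[((p3 ∨ p1) ∨ p1)=T] Δ:[p0=F, p3=T] refutes=False
  v=0100: Γ:[((p3 ∨ p1) ∨ p1)=T] Δ:[p0=F, p3=F] refutes=True  ← countermodel

Result: NO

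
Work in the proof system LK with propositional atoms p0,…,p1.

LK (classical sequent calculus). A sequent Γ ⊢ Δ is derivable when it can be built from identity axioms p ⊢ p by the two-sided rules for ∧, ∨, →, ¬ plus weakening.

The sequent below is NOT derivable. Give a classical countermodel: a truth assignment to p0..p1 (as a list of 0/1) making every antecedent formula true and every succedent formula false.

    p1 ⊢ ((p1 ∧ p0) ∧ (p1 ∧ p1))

Search for a countermodel by truth-table:
  v=00: Γ:[p1=F] Δ:[((p1 ∧ p0) ∧ (p1 ∧ p1))=F] refutes=False
  v=01: Γ:[p1=T] Δ:[((p1 ∧ p0) ∧ (p1 ∧ p1))=F] refutes=True  ← countermodel

Result: [0, 1]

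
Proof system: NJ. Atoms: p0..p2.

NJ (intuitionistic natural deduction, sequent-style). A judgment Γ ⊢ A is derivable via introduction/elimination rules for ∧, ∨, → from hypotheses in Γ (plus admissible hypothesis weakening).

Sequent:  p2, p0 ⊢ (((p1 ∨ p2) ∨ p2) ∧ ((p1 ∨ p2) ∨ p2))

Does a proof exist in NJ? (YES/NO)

Derivation (root first):
[∧I] p2, p0 ⊢ (((p1 ∨ p2) ∨ p2) ∧ ((p1 ∨ p2) ∨ p2))
  [∨I₁] p2 ⊢ ((p1 ∨ p2) ∨ p2)
    [∨I₂] p2 ⊢ (p1 ∨ p2)
      [Ax] p2 ⊢ p2
  [Wk] p2, p0 ⊢ ((p1 ∨ p2) ∨ p2)
    [∨I₁] p2 ⊢ ((p1 ∨ p2) ∨ p2)
      [∨I₂] p2 ⊢ (p1 ∨ p2)
        [Ax] p2 ⊢ p2

Result: YES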